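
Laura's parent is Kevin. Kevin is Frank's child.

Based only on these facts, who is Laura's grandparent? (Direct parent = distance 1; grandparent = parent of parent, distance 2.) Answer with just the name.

Reconstructing the parent chain from the given facts:
  Frank -> Kevin -> Laura
(each arrow means 'parent of the next')
Positions in the chain (0 = top):
  position of Frank: 0
  position of Kevin: 1
  position of Laura: 2

Laura is at position 2; the grandparent is 2 steps up the chain, i.e. position 0: Frank.

Answer: Frank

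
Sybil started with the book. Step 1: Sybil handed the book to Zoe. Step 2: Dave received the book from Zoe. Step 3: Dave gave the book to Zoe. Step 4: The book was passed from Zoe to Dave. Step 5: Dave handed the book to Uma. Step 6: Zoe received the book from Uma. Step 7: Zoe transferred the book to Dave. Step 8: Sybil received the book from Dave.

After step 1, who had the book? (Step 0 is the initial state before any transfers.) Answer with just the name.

Tracking the book holder through step 1:
After step 0 (start): Sybil
After step 1: Zoe

At step 1, the holder is Zoe.

Answer: Zoe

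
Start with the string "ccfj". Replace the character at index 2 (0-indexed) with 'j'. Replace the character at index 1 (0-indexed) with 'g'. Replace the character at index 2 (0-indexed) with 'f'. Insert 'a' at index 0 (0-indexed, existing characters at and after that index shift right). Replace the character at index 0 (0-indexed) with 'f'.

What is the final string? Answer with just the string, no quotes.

Answer: fcgfj

Derivation:
Applying each edit step by step:
Start: "ccfj"
Op 1 (replace idx 2: 'f' -> 'j'): "ccfj" -> "ccjj"
Op 2 (replace idx 1: 'c' -> 'g'): "ccjj" -> "cgjj"
Op 3 (replace idx 2: 'j' -> 'f'): "cgjj" -> "cgfj"
Op 4 (insert 'a' at idx 0): "cgfj" -> "acgfj"
Op 5 (replace idx 0: 'a' -> 'f'): "acgfj" -> "fcgfj"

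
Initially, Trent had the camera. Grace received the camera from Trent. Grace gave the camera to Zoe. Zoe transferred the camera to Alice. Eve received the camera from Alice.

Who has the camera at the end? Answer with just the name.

Tracking the camera through each event:
Start: Trent has the camera.
After event 1: Grace has the camera.
After event 2: Zoe has the camera.
After event 3: Alice has the camera.
After event 4: Eve has the camera.

Answer: Eve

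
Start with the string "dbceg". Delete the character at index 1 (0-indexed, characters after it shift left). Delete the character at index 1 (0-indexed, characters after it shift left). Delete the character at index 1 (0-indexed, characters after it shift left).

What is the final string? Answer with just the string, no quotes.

Answer: dg

Derivation:
Applying each edit step by step:
Start: "dbceg"
Op 1 (delete idx 1 = 'b'): "dbceg" -> "dceg"
Op 2 (delete idx 1 = 'c'): "dceg" -> "deg"
Op 3 (delete idx 1 = 'e'): "deg" -> "dg"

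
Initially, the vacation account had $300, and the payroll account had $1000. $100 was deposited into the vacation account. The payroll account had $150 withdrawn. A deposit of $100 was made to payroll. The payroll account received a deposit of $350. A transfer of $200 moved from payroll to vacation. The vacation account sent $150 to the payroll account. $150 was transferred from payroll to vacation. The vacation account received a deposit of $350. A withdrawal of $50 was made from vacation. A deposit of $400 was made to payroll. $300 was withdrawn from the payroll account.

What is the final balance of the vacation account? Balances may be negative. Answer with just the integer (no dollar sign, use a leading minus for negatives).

Tracking account balances step by step:
Start: vacation=300, payroll=1000
Event 1 (deposit 100 to vacation): vacation: 300 + 100 = 400. Balances: vacation=400, payroll=1000
Event 2 (withdraw 150 from payroll): payroll: 1000 - 150 = 850. Balances: vacation=400, payroll=850
Event 3 (deposit 100 to payroll): payroll: 850 + 100 = 950. Balances: vacation=400, payroll=950
Event 4 (deposit 350 to payroll): payroll: 950 + 350 = 1300. Balances: vacation=400, payroll=1300
Event 5 (transfer 200 payroll -> vacation): payroll: 1300 - 200 = 1100, vacation: 400 + 200 = 600. Balances: vacation=600, payroll=1100
Event 6 (transfer 150 vacation -> payroll): vacation: 600 - 150 = 450, payroll: 1100 + 150 = 1250. Balances: vacation=450, payroll=1250
Event 7 (transfer 150 payroll -> vacation): payroll: 1250 - 150 = 1100, vacation: 450 + 150 = 600. Balances: vacation=600, payroll=1100
Event 8 (deposit 350 to vacation): vacation: 600 + 350 = 950. Balances: vacation=950, payroll=1100
Event 9 (withdraw 50 from vacation): vacation: 950 - 50 = 900. Balances: vacation=900, payroll=1100
Event 10 (deposit 400 to payroll): payroll: 1100 + 400 = 1500. Balances: vacation=900, payroll=1500
Event 11 (withdraw 300 from payroll): payroll: 1500 - 300 = 1200. Balances: vacation=900, payroll=1200

Final balance of vacation: 900

Answer: 900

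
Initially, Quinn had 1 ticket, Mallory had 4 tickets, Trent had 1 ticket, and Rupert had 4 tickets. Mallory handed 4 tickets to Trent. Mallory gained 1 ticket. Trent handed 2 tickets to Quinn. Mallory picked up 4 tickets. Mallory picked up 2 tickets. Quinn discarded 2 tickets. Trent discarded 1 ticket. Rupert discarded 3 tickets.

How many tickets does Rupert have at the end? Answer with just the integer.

Answer: 1

Derivation:
Tracking counts step by step:
Start: Quinn=1, Mallory=4, Trent=1, Rupert=4
Event 1 (Mallory -> Trent, 4): Mallory: 4 -> 0, Trent: 1 -> 5. State: Quinn=1, Mallory=0, Trent=5, Rupert=4
Event 2 (Mallory +1): Mallory: 0 -> 1. State: Quinn=1, Mallory=1, Trent=5, Rupert=4
Event 3 (Trent -> Quinn, 2): Trent: 5 -> 3, Quinn: 1 -> 3. State: Quinn=3, Mallory=1, Trent=3, Rupert=4
Event 4 (Mallory +4): Mallory: 1 -> 5. State: Quinn=3, Mallory=5, Trent=3, Rupert=4
Event 5 (Mallory +2): Mallory: 5 -> 7. State: Quinn=3, Mallory=7, Trent=3, Rupert=4
Event 6 (Quinn -2): Quinn: 3 -> 1. State: Quinn=1, Mallory=7, Trent=3, Rupert=4
Event 7 (Trent -1): Trent: 3 -> 2. State: Quinn=1, Mallory=7, Trent=2, Rupert=4
Event 8 (Rupert -3): Rupert: 4 -> 1. State: Quinn=1, Mallory=7, Trent=2, Rupert=1

Rupert's final count: 1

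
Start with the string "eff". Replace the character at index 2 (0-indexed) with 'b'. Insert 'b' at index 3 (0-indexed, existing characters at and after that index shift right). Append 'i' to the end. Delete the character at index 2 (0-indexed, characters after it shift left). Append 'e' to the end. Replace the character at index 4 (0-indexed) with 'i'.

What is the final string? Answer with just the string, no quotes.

Answer: efbii

Derivation:
Applying each edit step by step:
Start: "eff"
Op 1 (replace idx 2: 'f' -> 'b'): "eff" -> "efb"
Op 2 (insert 'b' at idx 3): "efb" -> "efbb"
Op 3 (append 'i'): "efbb" -> "efbbi"
Op 4 (delete idx 2 = 'b'): "efbbi" -> "efbi"
Op 5 (append 'e'): "efbi" -> "efbie"
Op 6 (replace idx 4: 'e' -> 'i'): "efbie" -> "efbii"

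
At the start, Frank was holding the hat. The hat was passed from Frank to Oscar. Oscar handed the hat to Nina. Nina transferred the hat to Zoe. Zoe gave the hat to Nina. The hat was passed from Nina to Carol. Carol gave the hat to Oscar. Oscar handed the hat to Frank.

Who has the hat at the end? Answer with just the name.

Answer: Frank

Derivation:
Tracking the hat through each event:
Start: Frank has the hat.
After event 1: Oscar has the hat.
After event 2: Nina has the hat.
After event 3: Zoe has the hat.
After event 4: Nina has the hat.
After event 5: Carol has the hat.
After event 6: Oscar has the hat.
After event 7: Frank has the hat.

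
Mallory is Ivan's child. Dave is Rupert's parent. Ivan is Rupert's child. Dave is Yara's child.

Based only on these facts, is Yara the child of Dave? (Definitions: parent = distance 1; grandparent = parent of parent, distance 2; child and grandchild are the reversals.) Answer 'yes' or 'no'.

Answer: no

Derivation:
Reconstructing the parent chain from the given facts:
  Yara -> Dave -> Rupert -> Ivan -> Mallory
(each arrow means 'parent of the next')
Positions in the chain (0 = top):
  position of Yara: 0
  position of Dave: 1
  position of Rupert: 2
  position of Ivan: 3
  position of Mallory: 4

Yara is at position 0, Dave is at position 1; signed distance (j - i) = 1.
'child' requires j - i = -1. Actual distance is 1, so the relation does NOT hold.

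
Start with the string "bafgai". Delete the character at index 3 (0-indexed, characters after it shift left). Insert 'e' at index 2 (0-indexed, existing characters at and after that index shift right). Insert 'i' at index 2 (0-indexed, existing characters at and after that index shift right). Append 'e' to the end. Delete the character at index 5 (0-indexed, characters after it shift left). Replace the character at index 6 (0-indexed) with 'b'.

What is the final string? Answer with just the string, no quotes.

Applying each edit step by step:
Start: "bafgai"
Op 1 (delete idx 3 = 'g'): "bafgai" -> "bafai"
Op 2 (insert 'e' at idx 2): "bafai" -> "baefai"
Op 3 (insert 'i' at idx 2): "baefai" -> "baiefai"
Op 4 (append 'e'): "baiefai" -> "baiefaie"
Op 5 (delete idx 5 = 'a'): "baiefaie" -> "baiefie"
Op 6 (replace idx 6: 'e' -> 'b'): "baiefie" -> "baiefib"

Answer: baiefib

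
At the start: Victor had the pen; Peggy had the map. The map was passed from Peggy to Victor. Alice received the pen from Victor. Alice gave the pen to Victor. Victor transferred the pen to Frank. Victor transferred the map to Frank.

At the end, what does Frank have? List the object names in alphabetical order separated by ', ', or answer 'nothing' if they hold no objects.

Tracking all object holders:
Start: pen:Victor, map:Peggy
Event 1 (give map: Peggy -> Victor). State: pen:Victor, map:Victor
Event 2 (give pen: Victor -> Alice). State: pen:Alice, map:Victor
Event 3 (give pen: Alice -> Victor). State: pen:Victor, map:Victor
Event 4 (give pen: Victor -> Frank). State: pen:Frank, map:Victor
Event 5 (give map: Victor -> Frank). State: pen:Frank, map:Frank

Final state: pen:Frank, map:Frank
Frank holds: map, pen.

Answer: map, pen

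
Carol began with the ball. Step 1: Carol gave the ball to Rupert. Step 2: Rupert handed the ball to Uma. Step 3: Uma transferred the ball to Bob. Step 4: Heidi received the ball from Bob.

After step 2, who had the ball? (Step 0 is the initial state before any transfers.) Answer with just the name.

Answer: Uma

Derivation:
Tracking the ball holder through step 2:
After step 0 (start): Carol
After step 1: Rupert
After step 2: Uma

At step 2, the holder is Uma.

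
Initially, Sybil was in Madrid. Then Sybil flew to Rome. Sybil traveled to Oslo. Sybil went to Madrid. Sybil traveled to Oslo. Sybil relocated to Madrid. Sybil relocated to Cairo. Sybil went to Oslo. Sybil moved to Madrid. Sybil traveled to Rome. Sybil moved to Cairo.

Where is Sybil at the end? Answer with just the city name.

Answer: Cairo

Derivation:
Tracking Sybil's location:
Start: Sybil is in Madrid.
After move 1: Madrid -> Rome. Sybil is in Rome.
After move 2: Rome -> Oslo. Sybil is in Oslo.
After move 3: Oslo -> Madrid. Sybil is in Madrid.
After move 4: Madrid -> Oslo. Sybil is in Oslo.
After move 5: Oslo -> Madrid. Sybil is in Madrid.
After move 6: Madrid -> Cairo. Sybil is in Cairo.
After move 7: Cairo -> Oslo. Sybil is in Oslo.
After move 8: Oslo -> Madrid. Sybil is in Madrid.
After move 9: Madrid -> Rome. Sybil is in Rome.
After move 10: Rome -> Cairo. Sybil is in Cairo.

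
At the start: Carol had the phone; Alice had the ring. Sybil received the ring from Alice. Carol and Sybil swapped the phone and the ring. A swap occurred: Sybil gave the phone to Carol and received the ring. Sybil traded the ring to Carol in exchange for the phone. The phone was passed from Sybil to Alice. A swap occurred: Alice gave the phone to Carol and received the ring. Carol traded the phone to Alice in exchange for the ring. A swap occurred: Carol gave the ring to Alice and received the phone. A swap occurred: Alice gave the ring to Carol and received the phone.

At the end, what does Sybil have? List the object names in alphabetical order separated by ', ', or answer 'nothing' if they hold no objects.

Tracking all object holders:
Start: phone:Carol, ring:Alice
Event 1 (give ring: Alice -> Sybil). State: phone:Carol, ring:Sybil
Event 2 (swap phone<->ring: now phone:Sybil, ring:Carol). State: phone:Sybil, ring:Carol
Event 3 (swap phone<->ring: now phone:Carol, ring:Sybil). State: phone:Carol, ring:Sybil
Event 4 (swap ring<->phone: now ring:Carol, phone:Sybil). State: phone:Sybil, ring:Carol
Event 5 (give phone: Sybil -> Alice). State: phone:Alice, ring:Carol
Event 6 (swap phone<->ring: now phone:Carol, ring:Alice). State: phone:Carol, ring:Alice
Event 7 (swap phone<->ring: now phone:Alice, ring:Carol). State: phone:Alice, ring:Carol
Event 8 (swap ring<->phone: now ring:Alice, phone:Carol). State: phone:Carol, ring:Alice
Event 9 (swap ring<->phone: now ring:Carol, phone:Alice). State: phone:Alice, ring:Carol

Final state: phone:Alice, ring:Carol
Sybil holds: (nothing).

Answer: nothing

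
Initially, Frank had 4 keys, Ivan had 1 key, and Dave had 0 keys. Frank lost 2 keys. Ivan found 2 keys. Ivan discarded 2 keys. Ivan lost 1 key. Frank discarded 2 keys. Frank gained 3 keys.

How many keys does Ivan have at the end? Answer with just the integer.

Answer: 0

Derivation:
Tracking counts step by step:
Start: Frank=4, Ivan=1, Dave=0
Event 1 (Frank -2): Frank: 4 -> 2. State: Frank=2, Ivan=1, Dave=0
Event 2 (Ivan +2): Ivan: 1 -> 3. State: Frank=2, Ivan=3, Dave=0
Event 3 (Ivan -2): Ivan: 3 -> 1. State: Frank=2, Ivan=1, Dave=0
Event 4 (Ivan -1): Ivan: 1 -> 0. State: Frank=2, Ivan=0, Dave=0
Event 5 (Frank -2): Frank: 2 -> 0. State: Frank=0, Ivan=0, Dave=0
Event 6 (Frank +3): Frank: 0 -> 3. State: Frank=3, Ivan=0, Dave=0

Ivan's final count: 0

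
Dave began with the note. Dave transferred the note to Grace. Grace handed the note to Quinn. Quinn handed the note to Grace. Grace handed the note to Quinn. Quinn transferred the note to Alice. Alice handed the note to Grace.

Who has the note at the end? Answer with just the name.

Tracking the note through each event:
Start: Dave has the note.
After event 1: Grace has the note.
After event 2: Quinn has the note.
After event 3: Grace has the note.
After event 4: Quinn has the note.
After event 5: Alice has the note.
After event 6: Grace has the note.

Answer: Grace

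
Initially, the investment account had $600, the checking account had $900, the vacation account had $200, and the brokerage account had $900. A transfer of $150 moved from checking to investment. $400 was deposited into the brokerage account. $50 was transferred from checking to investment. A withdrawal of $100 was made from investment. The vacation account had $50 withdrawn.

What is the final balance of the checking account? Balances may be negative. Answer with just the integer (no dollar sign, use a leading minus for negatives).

Answer: 700

Derivation:
Tracking account balances step by step:
Start: investment=600, checking=900, vacation=200, brokerage=900
Event 1 (transfer 150 checking -> investment): checking: 900 - 150 = 750, investment: 600 + 150 = 750. Balances: investment=750, checking=750, vacation=200, brokerage=900
Event 2 (deposit 400 to brokerage): brokerage: 900 + 400 = 1300. Balances: investment=750, checking=750, vacation=200, brokerage=1300
Event 3 (transfer 50 checking -> investment): checking: 750 - 50 = 700, investment: 750 + 50 = 800. Balances: investment=800, checking=700, vacation=200, brokerage=1300
Event 4 (withdraw 100 from investment): investment: 800 - 100 = 700. Balances: investment=700, checking=700, vacation=200, brokerage=1300
Event 5 (withdraw 50 from vacation): vacation: 200 - 50 = 150. Balances: investment=700, checking=700, vacation=150, brokerage=1300

Final balance of checking: 700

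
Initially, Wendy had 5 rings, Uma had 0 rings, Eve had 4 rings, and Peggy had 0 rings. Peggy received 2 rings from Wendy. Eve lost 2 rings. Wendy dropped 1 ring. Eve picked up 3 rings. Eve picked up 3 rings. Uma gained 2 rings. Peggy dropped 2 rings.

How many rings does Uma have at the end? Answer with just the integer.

Tracking counts step by step:
Start: Wendy=5, Uma=0, Eve=4, Peggy=0
Event 1 (Wendy -> Peggy, 2): Wendy: 5 -> 3, Peggy: 0 -> 2. State: Wendy=3, Uma=0, Eve=4, Peggy=2
Event 2 (Eve -2): Eve: 4 -> 2. State: Wendy=3, Uma=0, Eve=2, Peggy=2
Event 3 (Wendy -1): Wendy: 3 -> 2. State: Wendy=2, Uma=0, Eve=2, Peggy=2
Event 4 (Eve +3): Eve: 2 -> 5. State: Wendy=2, Uma=0, Eve=5, Peggy=2
Event 5 (Eve +3): Eve: 5 -> 8. State: Wendy=2, Uma=0, Eve=8, Peggy=2
Event 6 (Uma +2): Uma: 0 -> 2. State: Wendy=2, Uma=2, Eve=8, Peggy=2
Event 7 (Peggy -2): Peggy: 2 -> 0. State: Wendy=2, Uma=2, Eve=8, Peggy=0

Uma's final count: 2

Answer: 2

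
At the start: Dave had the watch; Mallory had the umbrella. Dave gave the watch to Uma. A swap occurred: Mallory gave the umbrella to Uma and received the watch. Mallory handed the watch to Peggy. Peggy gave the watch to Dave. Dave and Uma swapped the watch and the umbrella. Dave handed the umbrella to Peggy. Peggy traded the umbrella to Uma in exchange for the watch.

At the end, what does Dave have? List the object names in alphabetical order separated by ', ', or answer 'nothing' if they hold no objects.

Answer: nothing

Derivation:
Tracking all object holders:
Start: watch:Dave, umbrella:Mallory
Event 1 (give watch: Dave -> Uma). State: watch:Uma, umbrella:Mallory
Event 2 (swap umbrella<->watch: now umbrella:Uma, watch:Mallory). State: watch:Mallory, umbrella:Uma
Event 3 (give watch: Mallory -> Peggy). State: watch:Peggy, umbrella:Uma
Event 4 (give watch: Peggy -> Dave). State: watch:Dave, umbrella:Uma
Event 5 (swap watch<->umbrella: now watch:Uma, umbrella:Dave). State: watch:Uma, umbrella:Dave
Event 6 (give umbrella: Dave -> Peggy). State: watch:Uma, umbrella:Peggy
Event 7 (swap umbrella<->watch: now umbrella:Uma, watch:Peggy). State: watch:Peggy, umbrella:Uma

Final state: watch:Peggy, umbrella:Uma
Dave holds: (nothing).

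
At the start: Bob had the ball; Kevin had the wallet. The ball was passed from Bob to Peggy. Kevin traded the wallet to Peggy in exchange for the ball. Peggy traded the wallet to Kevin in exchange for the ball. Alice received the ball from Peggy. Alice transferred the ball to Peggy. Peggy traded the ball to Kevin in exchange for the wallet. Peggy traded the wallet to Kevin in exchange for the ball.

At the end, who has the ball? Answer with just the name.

Tracking all object holders:
Start: ball:Bob, wallet:Kevin
Event 1 (give ball: Bob -> Peggy). State: ball:Peggy, wallet:Kevin
Event 2 (swap wallet<->ball: now wallet:Peggy, ball:Kevin). State: ball:Kevin, wallet:Peggy
Event 3 (swap wallet<->ball: now wallet:Kevin, ball:Peggy). State: ball:Peggy, wallet:Kevin
Event 4 (give ball: Peggy -> Alice). State: ball:Alice, wallet:Kevin
Event 5 (give ball: Alice -> Peggy). State: ball:Peggy, wallet:Kevin
Event 6 (swap ball<->wallet: now ball:Kevin, wallet:Peggy). State: ball:Kevin, wallet:Peggy
Event 7 (swap wallet<->ball: now wallet:Kevin, ball:Peggy). State: ball:Peggy, wallet:Kevin

Final state: ball:Peggy, wallet:Kevin
The ball is held by Peggy.

Answer: Peggy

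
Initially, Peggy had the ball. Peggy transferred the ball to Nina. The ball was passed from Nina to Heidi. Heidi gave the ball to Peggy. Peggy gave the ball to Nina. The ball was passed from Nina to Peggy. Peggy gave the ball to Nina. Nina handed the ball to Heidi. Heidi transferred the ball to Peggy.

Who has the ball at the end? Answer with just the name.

Tracking the ball through each event:
Start: Peggy has the ball.
After event 1: Nina has the ball.
After event 2: Heidi has the ball.
After event 3: Peggy has the ball.
After event 4: Nina has the ball.
After event 5: Peggy has the ball.
After event 6: Nina has the ball.
After event 7: Heidi has the ball.
After event 8: Peggy has the ball.

Answer: Peggy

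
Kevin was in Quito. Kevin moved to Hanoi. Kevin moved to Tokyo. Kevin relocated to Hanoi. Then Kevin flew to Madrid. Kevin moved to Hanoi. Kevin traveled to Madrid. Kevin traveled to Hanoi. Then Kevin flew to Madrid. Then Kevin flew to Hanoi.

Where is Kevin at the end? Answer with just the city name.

Answer: Hanoi

Derivation:
Tracking Kevin's location:
Start: Kevin is in Quito.
After move 1: Quito -> Hanoi. Kevin is in Hanoi.
After move 2: Hanoi -> Tokyo. Kevin is in Tokyo.
After move 3: Tokyo -> Hanoi. Kevin is in Hanoi.
After move 4: Hanoi -> Madrid. Kevin is in Madrid.
After move 5: Madrid -> Hanoi. Kevin is in Hanoi.
After move 6: Hanoi -> Madrid. Kevin is in Madrid.
After move 7: Madrid -> Hanoi. Kevin is in Hanoi.
After move 8: Hanoi -> Madrid. Kevin is in Madrid.
After move 9: Madrid -> Hanoi. Kevin is in Hanoi.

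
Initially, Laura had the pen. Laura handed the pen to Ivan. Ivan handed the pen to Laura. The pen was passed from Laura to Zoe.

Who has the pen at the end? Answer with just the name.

Tracking the pen through each event:
Start: Laura has the pen.
After event 1: Ivan has the pen.
After event 2: Laura has the pen.
After event 3: Zoe has the pen.

Answer: Zoe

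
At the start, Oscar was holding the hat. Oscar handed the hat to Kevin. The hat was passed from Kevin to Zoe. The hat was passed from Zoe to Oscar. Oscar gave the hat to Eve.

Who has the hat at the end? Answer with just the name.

Tracking the hat through each event:
Start: Oscar has the hat.
After event 1: Kevin has the hat.
After event 2: Zoe has the hat.
After event 3: Oscar has the hat.
After event 4: Eve has the hat.

Answer: Eve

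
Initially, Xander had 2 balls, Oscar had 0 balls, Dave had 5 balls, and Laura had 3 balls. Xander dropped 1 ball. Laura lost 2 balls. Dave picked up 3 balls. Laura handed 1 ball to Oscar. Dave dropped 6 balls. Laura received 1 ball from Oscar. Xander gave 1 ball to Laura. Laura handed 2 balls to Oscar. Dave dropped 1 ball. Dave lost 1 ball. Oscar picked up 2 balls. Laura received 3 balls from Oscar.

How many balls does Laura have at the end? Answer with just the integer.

Answer: 3

Derivation:
Tracking counts step by step:
Start: Xander=2, Oscar=0, Dave=5, Laura=3
Event 1 (Xander -1): Xander: 2 -> 1. State: Xander=1, Oscar=0, Dave=5, Laura=3
Event 2 (Laura -2): Laura: 3 -> 1. State: Xander=1, Oscar=0, Dave=5, Laura=1
Event 3 (Dave +3): Dave: 5 -> 8. State: Xander=1, Oscar=0, Dave=8, Laura=1
Event 4 (Laura -> Oscar, 1): Laura: 1 -> 0, Oscar: 0 -> 1. State: Xander=1, Oscar=1, Dave=8, Laura=0
Event 5 (Dave -6): Dave: 8 -> 2. State: Xander=1, Oscar=1, Dave=2, Laura=0
Event 6 (Oscar -> Laura, 1): Oscar: 1 -> 0, Laura: 0 -> 1. State: Xander=1, Oscar=0, Dave=2, Laura=1
Event 7 (Xander -> Laura, 1): Xander: 1 -> 0, Laura: 1 -> 2. State: Xander=0, Oscar=0, Dave=2, Laura=2
Event 8 (Laura -> Oscar, 2): Laura: 2 -> 0, Oscar: 0 -> 2. State: Xander=0, Oscar=2, Dave=2, Laura=0
Event 9 (Dave -1): Dave: 2 -> 1. State: Xander=0, Oscar=2, Dave=1, Laura=0
Event 10 (Dave -1): Dave: 1 -> 0. State: Xander=0, Oscar=2, Dave=0, Laura=0
Event 11 (Oscar +2): Oscar: 2 -> 4. State: Xander=0, Oscar=4, Dave=0, Laura=0
Event 12 (Oscar -> Laura, 3): Oscar: 4 -> 1, Laura: 0 -> 3. State: Xander=0, Oscar=1, Dave=0, Laura=3

Laura's final count: 3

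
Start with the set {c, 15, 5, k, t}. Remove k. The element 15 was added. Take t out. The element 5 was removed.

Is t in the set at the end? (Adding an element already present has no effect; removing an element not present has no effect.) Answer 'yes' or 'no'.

Answer: no

Derivation:
Tracking the set through each operation:
Start: {15, 5, c, k, t}
Event 1 (remove k): removed. Set: {15, 5, c, t}
Event 2 (add 15): already present, no change. Set: {15, 5, c, t}
Event 3 (remove t): removed. Set: {15, 5, c}
Event 4 (remove 5): removed. Set: {15, c}

Final set: {15, c} (size 2)
t is NOT in the final set.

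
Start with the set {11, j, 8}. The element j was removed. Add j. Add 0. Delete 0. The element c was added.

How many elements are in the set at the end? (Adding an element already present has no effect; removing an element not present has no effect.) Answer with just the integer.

Tracking the set through each operation:
Start: {11, 8, j}
Event 1 (remove j): removed. Set: {11, 8}
Event 2 (add j): added. Set: {11, 8, j}
Event 3 (add 0): added. Set: {0, 11, 8, j}
Event 4 (remove 0): removed. Set: {11, 8, j}
Event 5 (add c): added. Set: {11, 8, c, j}

Final set: {11, 8, c, j} (size 4)

Answer: 4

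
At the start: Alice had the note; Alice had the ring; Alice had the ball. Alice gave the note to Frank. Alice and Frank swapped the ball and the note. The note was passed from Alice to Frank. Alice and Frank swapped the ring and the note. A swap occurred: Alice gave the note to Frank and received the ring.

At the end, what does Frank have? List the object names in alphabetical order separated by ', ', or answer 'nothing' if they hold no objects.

Tracking all object holders:
Start: note:Alice, ring:Alice, ball:Alice
Event 1 (give note: Alice -> Frank). State: note:Frank, ring:Alice, ball:Alice
Event 2 (swap ball<->note: now ball:Frank, note:Alice). State: note:Alice, ring:Alice, ball:Frank
Event 3 (give note: Alice -> Frank). State: note:Frank, ring:Alice, ball:Frank
Event 4 (swap ring<->note: now ring:Frank, note:Alice). State: note:Alice, ring:Frank, ball:Frank
Event 5 (swap note<->ring: now note:Frank, ring:Alice). State: note:Frank, ring:Alice, ball:Frank

Final state: note:Frank, ring:Alice, ball:Frank
Frank holds: ball, note.

Answer: ball, note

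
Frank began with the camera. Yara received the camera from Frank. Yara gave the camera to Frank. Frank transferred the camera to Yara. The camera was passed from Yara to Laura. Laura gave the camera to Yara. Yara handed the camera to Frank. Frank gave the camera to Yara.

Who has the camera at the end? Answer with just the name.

Tracking the camera through each event:
Start: Frank has the camera.
After event 1: Yara has the camera.
After event 2: Frank has the camera.
After event 3: Yara has the camera.
After event 4: Laura has the camera.
After event 5: Yara has the camera.
After event 6: Frank has the camera.
After event 7: Yara has the camera.

Answer: Yara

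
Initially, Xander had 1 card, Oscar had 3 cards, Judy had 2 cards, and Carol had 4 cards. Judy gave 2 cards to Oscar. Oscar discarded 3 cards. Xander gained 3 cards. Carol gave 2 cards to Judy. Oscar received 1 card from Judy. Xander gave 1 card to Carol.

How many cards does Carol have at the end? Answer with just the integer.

Answer: 3

Derivation:
Tracking counts step by step:
Start: Xander=1, Oscar=3, Judy=2, Carol=4
Event 1 (Judy -> Oscar, 2): Judy: 2 -> 0, Oscar: 3 -> 5. State: Xander=1, Oscar=5, Judy=0, Carol=4
Event 2 (Oscar -3): Oscar: 5 -> 2. State: Xander=1, Oscar=2, Judy=0, Carol=4
Event 3 (Xander +3): Xander: 1 -> 4. State: Xander=4, Oscar=2, Judy=0, Carol=4
Event 4 (Carol -> Judy, 2): Carol: 4 -> 2, Judy: 0 -> 2. State: Xander=4, Oscar=2, Judy=2, Carol=2
Event 5 (Judy -> Oscar, 1): Judy: 2 -> 1, Oscar: 2 -> 3. State: Xander=4, Oscar=3, Judy=1, Carol=2
Event 6 (Xander -> Carol, 1): Xander: 4 -> 3, Carol: 2 -> 3. State: Xander=3, Oscar=3, Judy=1, Carol=3

Carol's final count: 3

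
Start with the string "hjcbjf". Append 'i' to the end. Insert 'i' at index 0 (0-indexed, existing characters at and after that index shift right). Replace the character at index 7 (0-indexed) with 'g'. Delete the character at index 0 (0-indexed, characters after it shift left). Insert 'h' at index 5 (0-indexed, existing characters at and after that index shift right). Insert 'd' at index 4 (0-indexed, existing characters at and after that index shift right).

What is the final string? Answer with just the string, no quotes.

Answer: hjcbdjhfg

Derivation:
Applying each edit step by step:
Start: "hjcbjf"
Op 1 (append 'i'): "hjcbjf" -> "hjcbjfi"
Op 2 (insert 'i' at idx 0): "hjcbjfi" -> "ihjcbjfi"
Op 3 (replace idx 7: 'i' -> 'g'): "ihjcbjfi" -> "ihjcbjfg"
Op 4 (delete idx 0 = 'i'): "ihjcbjfg" -> "hjcbjfg"
Op 5 (insert 'h' at idx 5): "hjcbjfg" -> "hjcbjhfg"
Op 6 (insert 'd' at idx 4): "hjcbjhfg" -> "hjcbdjhfg"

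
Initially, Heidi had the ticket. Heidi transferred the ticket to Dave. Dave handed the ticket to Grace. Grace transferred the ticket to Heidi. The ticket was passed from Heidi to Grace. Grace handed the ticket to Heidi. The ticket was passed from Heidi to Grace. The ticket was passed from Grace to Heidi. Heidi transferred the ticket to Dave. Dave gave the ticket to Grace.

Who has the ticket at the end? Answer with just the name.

Tracking the ticket through each event:
Start: Heidi has the ticket.
After event 1: Dave has the ticket.
After event 2: Grace has the ticket.
After event 3: Heidi has the ticket.
After event 4: Grace has the ticket.
After event 5: Heidi has the ticket.
After event 6: Grace has the ticket.
After event 7: Heidi has the ticket.
After event 8: Dave has the ticket.
After event 9: Grace has the ticket.

Answer: Grace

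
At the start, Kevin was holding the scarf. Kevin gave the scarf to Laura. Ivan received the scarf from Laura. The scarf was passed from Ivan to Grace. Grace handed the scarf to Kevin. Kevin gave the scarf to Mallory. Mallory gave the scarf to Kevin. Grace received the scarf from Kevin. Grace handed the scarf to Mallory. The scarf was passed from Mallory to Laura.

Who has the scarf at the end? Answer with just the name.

Tracking the scarf through each event:
Start: Kevin has the scarf.
After event 1: Laura has the scarf.
After event 2: Ivan has the scarf.
After event 3: Grace has the scarf.
After event 4: Kevin has the scarf.
After event 5: Mallory has the scarf.
After event 6: Kevin has the scarf.
After event 7: Grace has the scarf.
After event 8: Mallory has the scarf.
After event 9: Laura has the scarf.

Answer: Laura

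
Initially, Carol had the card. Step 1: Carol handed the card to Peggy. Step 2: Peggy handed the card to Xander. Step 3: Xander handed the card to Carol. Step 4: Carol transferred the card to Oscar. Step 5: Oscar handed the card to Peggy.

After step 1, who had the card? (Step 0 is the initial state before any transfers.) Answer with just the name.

Tracking the card holder through step 1:
After step 0 (start): Carol
After step 1: Peggy

At step 1, the holder is Peggy.

Answer: Peggy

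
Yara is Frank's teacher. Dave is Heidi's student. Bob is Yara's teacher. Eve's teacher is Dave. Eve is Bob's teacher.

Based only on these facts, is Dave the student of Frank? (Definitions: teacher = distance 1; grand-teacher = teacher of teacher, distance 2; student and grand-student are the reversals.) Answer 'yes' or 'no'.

Answer: no

Derivation:
Reconstructing the teacher chain from the given facts:
  Heidi -> Dave -> Eve -> Bob -> Yara -> Frank
(each arrow means 'teacher of the next')
Positions in the chain (0 = top):
  position of Heidi: 0
  position of Dave: 1
  position of Eve: 2
  position of Bob: 3
  position of Yara: 4
  position of Frank: 5

Dave is at position 1, Frank is at position 5; signed distance (j - i) = 4.
'student' requires j - i = -1. Actual distance is 4, so the relation does NOT hold.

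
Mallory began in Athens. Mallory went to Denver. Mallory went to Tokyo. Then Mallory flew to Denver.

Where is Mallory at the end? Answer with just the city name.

Answer: Denver

Derivation:
Tracking Mallory's location:
Start: Mallory is in Athens.
After move 1: Athens -> Denver. Mallory is in Denver.
After move 2: Denver -> Tokyo. Mallory is in Tokyo.
After move 3: Tokyo -> Denver. Mallory is in Denver.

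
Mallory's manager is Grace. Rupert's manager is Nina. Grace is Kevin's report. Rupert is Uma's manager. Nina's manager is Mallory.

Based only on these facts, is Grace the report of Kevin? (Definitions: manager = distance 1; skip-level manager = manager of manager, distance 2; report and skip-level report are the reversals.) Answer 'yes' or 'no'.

Reconstructing the manager chain from the given facts:
  Kevin -> Grace -> Mallory -> Nina -> Rupert -> Uma
(each arrow means 'manager of the next')
Positions in the chain (0 = top):
  position of Kevin: 0
  position of Grace: 1
  position of Mallory: 2
  position of Nina: 3
  position of Rupert: 4
  position of Uma: 5

Grace is at position 1, Kevin is at position 0; signed distance (j - i) = -1.
'report' requires j - i = -1. Actual distance is -1, so the relation HOLDS.

Answer: yes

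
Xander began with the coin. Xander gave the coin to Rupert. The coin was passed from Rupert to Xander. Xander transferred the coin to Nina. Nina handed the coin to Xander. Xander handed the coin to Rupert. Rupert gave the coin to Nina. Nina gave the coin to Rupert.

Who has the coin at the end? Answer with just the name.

Answer: Rupert

Derivation:
Tracking the coin through each event:
Start: Xander has the coin.
After event 1: Rupert has the coin.
After event 2: Xander has the coin.
After event 3: Nina has the coin.
After event 4: Xander has the coin.
After event 5: Rupert has the coin.
After event 6: Nina has the coin.
After event 7: Rupert has the coin.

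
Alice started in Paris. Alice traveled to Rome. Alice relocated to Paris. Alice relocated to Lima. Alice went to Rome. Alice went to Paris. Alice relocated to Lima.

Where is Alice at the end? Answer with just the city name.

Tracking Alice's location:
Start: Alice is in Paris.
After move 1: Paris -> Rome. Alice is in Rome.
After move 2: Rome -> Paris. Alice is in Paris.
After move 3: Paris -> Lima. Alice is in Lima.
After move 4: Lima -> Rome. Alice is in Rome.
After move 5: Rome -> Paris. Alice is in Paris.
After move 6: Paris -> Lima. Alice is in Lima.

Answer: Lima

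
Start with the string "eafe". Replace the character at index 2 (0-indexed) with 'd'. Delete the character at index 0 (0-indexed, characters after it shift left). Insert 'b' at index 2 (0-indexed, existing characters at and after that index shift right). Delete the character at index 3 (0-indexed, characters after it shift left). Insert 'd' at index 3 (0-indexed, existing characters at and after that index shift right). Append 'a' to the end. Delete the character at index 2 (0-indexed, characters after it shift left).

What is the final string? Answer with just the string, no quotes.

Answer: adda

Derivation:
Applying each edit step by step:
Start: "eafe"
Op 1 (replace idx 2: 'f' -> 'd'): "eafe" -> "eade"
Op 2 (delete idx 0 = 'e'): "eade" -> "ade"
Op 3 (insert 'b' at idx 2): "ade" -> "adbe"
Op 4 (delete idx 3 = 'e'): "adbe" -> "adb"
Op 5 (insert 'd' at idx 3): "adb" -> "adbd"
Op 6 (append 'a'): "adbd" -> "adbda"
Op 7 (delete idx 2 = 'b'): "adbda" -> "adda"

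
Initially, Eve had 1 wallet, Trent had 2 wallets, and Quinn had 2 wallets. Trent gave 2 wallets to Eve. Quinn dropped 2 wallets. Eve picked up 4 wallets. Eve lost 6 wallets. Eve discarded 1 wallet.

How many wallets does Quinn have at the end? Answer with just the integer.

Answer: 0

Derivation:
Tracking counts step by step:
Start: Eve=1, Trent=2, Quinn=2
Event 1 (Trent -> Eve, 2): Trent: 2 -> 0, Eve: 1 -> 3. State: Eve=3, Trent=0, Quinn=2
Event 2 (Quinn -2): Quinn: 2 -> 0. State: Eve=3, Trent=0, Quinn=0
Event 3 (Eve +4): Eve: 3 -> 7. State: Eve=7, Trent=0, Quinn=0
Event 4 (Eve -6): Eve: 7 -> 1. State: Eve=1, Trent=0, Quinn=0
Event 5 (Eve -1): Eve: 1 -> 0. State: Eve=0, Trent=0, Quinn=0

Quinn's final count: 0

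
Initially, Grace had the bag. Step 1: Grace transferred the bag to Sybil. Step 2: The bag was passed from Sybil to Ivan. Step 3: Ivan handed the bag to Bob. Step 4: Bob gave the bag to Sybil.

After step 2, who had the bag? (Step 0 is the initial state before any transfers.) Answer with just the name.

Answer: Ivan

Derivation:
Tracking the bag holder through step 2:
After step 0 (start): Grace
After step 1: Sybil
After step 2: Ivan

At step 2, the holder is Ivan.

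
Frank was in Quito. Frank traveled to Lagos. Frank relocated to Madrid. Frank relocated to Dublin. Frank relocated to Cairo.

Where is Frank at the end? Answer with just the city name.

Tracking Frank's location:
Start: Frank is in Quito.
After move 1: Quito -> Lagos. Frank is in Lagos.
After move 2: Lagos -> Madrid. Frank is in Madrid.
After move 3: Madrid -> Dublin. Frank is in Dublin.
After move 4: Dublin -> Cairo. Frank is in Cairo.

Answer: Cairo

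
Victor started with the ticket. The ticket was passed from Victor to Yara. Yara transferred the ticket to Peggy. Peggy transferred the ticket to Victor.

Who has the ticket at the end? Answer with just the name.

Answer: Victor

Derivation:
Tracking the ticket through each event:
Start: Victor has the ticket.
After event 1: Yara has the ticket.
After event 2: Peggy has the ticket.
After event 3: Victor has the ticket.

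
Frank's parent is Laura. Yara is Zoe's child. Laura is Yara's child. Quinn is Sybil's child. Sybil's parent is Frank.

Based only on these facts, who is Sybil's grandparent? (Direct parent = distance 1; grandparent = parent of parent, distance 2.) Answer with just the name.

Reconstructing the parent chain from the given facts:
  Zoe -> Yara -> Laura -> Frank -> Sybil -> Quinn
(each arrow means 'parent of the next')
Positions in the chain (0 = top):
  position of Zoe: 0
  position of Yara: 1
  position of Laura: 2
  position of Frank: 3
  position of Sybil: 4
  position of Quinn: 5

Sybil is at position 4; the grandparent is 2 steps up the chain, i.e. position 2: Laura.

Answer: Laura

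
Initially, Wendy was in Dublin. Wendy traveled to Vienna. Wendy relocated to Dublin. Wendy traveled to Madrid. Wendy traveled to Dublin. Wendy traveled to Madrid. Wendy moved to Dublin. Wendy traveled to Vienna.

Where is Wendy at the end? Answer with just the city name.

Answer: Vienna

Derivation:
Tracking Wendy's location:
Start: Wendy is in Dublin.
After move 1: Dublin -> Vienna. Wendy is in Vienna.
After move 2: Vienna -> Dublin. Wendy is in Dublin.
After move 3: Dublin -> Madrid. Wendy is in Madrid.
After move 4: Madrid -> Dublin. Wendy is in Dublin.
After move 5: Dublin -> Madrid. Wendy is in Madrid.
After move 6: Madrid -> Dublin. Wendy is in Dublin.
After move 7: Dublin -> Vienna. Wendy is in Vienna.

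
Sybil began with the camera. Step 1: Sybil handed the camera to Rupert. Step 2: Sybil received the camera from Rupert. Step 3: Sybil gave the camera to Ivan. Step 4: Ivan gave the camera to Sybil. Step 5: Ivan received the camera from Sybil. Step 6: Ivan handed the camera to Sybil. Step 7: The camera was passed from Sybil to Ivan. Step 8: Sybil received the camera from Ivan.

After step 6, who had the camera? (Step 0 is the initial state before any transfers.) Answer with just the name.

Tracking the camera holder through step 6:
After step 0 (start): Sybil
After step 1: Rupert
After step 2: Sybil
After step 3: Ivan
After step 4: Sybil
After step 5: Ivan
After step 6: Sybil

At step 6, the holder is Sybil.

Answer: Sybil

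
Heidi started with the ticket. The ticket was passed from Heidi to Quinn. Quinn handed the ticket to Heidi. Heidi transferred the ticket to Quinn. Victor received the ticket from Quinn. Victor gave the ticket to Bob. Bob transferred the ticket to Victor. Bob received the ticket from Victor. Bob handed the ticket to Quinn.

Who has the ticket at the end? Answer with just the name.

Answer: Quinn

Derivation:
Tracking the ticket through each event:
Start: Heidi has the ticket.
After event 1: Quinn has the ticket.
After event 2: Heidi has the ticket.
After event 3: Quinn has the ticket.
After event 4: Victor has the ticket.
After event 5: Bob has the ticket.
After event 6: Victor has the ticket.
After event 7: Bob has the ticket.
After event 8: Quinn has the ticket.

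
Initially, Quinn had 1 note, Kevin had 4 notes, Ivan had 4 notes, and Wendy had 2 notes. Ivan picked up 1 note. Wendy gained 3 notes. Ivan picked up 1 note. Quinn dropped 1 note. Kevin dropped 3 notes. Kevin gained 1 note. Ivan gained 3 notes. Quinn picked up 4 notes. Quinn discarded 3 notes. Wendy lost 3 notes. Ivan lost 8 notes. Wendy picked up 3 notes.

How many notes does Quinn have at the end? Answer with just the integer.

Tracking counts step by step:
Start: Quinn=1, Kevin=4, Ivan=4, Wendy=2
Event 1 (Ivan +1): Ivan: 4 -> 5. State: Quinn=1, Kevin=4, Ivan=5, Wendy=2
Event 2 (Wendy +3): Wendy: 2 -> 5. State: Quinn=1, Kevin=4, Ivan=5, Wendy=5
Event 3 (Ivan +1): Ivan: 5 -> 6. State: Quinn=1, Kevin=4, Ivan=6, Wendy=5
Event 4 (Quinn -1): Quinn: 1 -> 0. State: Quinn=0, Kevin=4, Ivan=6, Wendy=5
Event 5 (Kevin -3): Kevin: 4 -> 1. State: Quinn=0, Kevin=1, Ivan=6, Wendy=5
Event 6 (Kevin +1): Kevin: 1 -> 2. State: Quinn=0, Kevin=2, Ivan=6, Wendy=5
Event 7 (Ivan +3): Ivan: 6 -> 9. State: Quinn=0, Kevin=2, Ivan=9, Wendy=5
Event 8 (Quinn +4): Quinn: 0 -> 4. State: Quinn=4, Kevin=2, Ivan=9, Wendy=5
Event 9 (Quinn -3): Quinn: 4 -> 1. State: Quinn=1, Kevin=2, Ivan=9, Wendy=5
Event 10 (Wendy -3): Wendy: 5 -> 2. State: Quinn=1, Kevin=2, Ivan=9, Wendy=2
Event 11 (Ivan -8): Ivan: 9 -> 1. State: Quinn=1, Kevin=2, Ivan=1, Wendy=2
Event 12 (Wendy +3): Wendy: 2 -> 5. State: Quinn=1, Kevin=2, Ivan=1, Wendy=5

Quinn's final count: 1

Answer: 1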